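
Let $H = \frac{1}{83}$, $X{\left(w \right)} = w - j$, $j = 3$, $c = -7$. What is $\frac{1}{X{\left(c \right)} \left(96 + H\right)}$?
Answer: $- \frac{83}{79690} \approx -0.0010415$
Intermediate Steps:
$X{\left(w \right)} = -3 + w$ ($X{\left(w \right)} = w - 3 = -3 + w$)
$H = \frac{1}{83} \approx 0.012048$
$\frac{1}{X{\left(c \right)} \left(96 + H\right)} = \frac{1}{\left(-3 - 7\right) \left(96 + \frac{1}{83}\right)} = \frac{1}{\left(-10\right) \frac{7969}{83}} = \frac{1}{- \frac{79690}{83}} = - \frac{83}{79690}$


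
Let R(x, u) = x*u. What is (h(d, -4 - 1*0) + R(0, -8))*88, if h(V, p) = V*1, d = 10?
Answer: 880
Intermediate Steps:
h(V, p) = V
R(x, u) = u*x
(h(d, -4 - 1*0) + R(0, -8))*88 = (10 - 8*0)*88 = (10 + 0)*88 = 10*88 = 880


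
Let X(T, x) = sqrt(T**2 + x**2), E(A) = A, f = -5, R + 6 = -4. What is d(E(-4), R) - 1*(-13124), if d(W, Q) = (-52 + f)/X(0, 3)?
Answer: 13105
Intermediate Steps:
R = -10 (R = -6 - 4 = -10)
d(W, Q) = -19 (d(W, Q) = (-52 - 5)/(sqrt(0**2 + 3**2)) = -57/sqrt(0 + 9) = -57/(sqrt(9)) = -57/3 = -57*1/3 = -19)
d(E(-4), R) - 1*(-13124) = -19 - 1*(-13124) = -19 + 13124 = 13105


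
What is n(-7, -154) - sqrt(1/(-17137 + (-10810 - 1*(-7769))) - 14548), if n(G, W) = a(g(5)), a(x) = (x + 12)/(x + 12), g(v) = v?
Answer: 1 - I*sqrt(658138079890)/6726 ≈ 1.0 - 120.62*I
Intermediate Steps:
a(x) = 1 (a(x) = (12 + x)/(12 + x) = 1)
n(G, W) = 1
n(-7, -154) - sqrt(1/(-17137 + (-10810 - 1*(-7769))) - 14548) = 1 - sqrt(1/(-17137 + (-10810 - 1*(-7769))) - 14548) = 1 - sqrt(1/(-17137 + (-10810 + 7769)) - 14548) = 1 - sqrt(1/(-17137 - 3041) - 14548) = 1 - sqrt(1/(-20178) - 14548) = 1 - sqrt(-1/20178 - 14548) = 1 - sqrt(-293549545/20178) = 1 - I*sqrt(658138079890)/6726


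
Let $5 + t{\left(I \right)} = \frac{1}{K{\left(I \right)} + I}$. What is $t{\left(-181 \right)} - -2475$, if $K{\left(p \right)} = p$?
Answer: $\frac{894139}{362} \approx 2470.0$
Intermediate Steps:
$t{\left(I \right)} = -5 + \frac{1}{2 I}$ ($t{\left(I \right)} = -5 + \frac{1}{I + I} = -5 + \frac{1}{2 I}$)
$t{\left(-181 \right)} - -2475 = \left(-5 + \frac{1}{2 \left(-181\right)}\right) - -2475 = \left(-5 + \frac{1}{2} \left(- \frac{1}{181}\right)\right) + 2475 = \left(-5 - \frac{1}{362}\right) + 2475 = - \frac{1811}{362} + 2475 = \frac{894139}{362}$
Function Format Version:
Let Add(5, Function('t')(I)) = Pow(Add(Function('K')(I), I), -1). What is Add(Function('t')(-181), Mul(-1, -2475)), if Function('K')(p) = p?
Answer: Rational(894139, 362) ≈ 2470.0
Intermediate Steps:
Function('t')(I) = Add(-5, Mul(Rational(1, 2), Pow(I, -1))) (Function('t')(I) = Add(-5, Pow(Add(I, I), -1)) = Add(-5, Pow(Mul(2, I), -1)) = Add(-5, Mul(Rational(1, 2), Pow(I, -1))))
Add(Function('t')(-181), Mul(-1, -2475)) = Add(Add(-5, Mul(Rational(1, 2), Pow(-181, -1))), Mul(-1, -2475)) = Add(Add(-5, Mul(Rational(1, 2), Rational(-1, 181))), 2475) = Add(Add(-5, Rational(-1, 362)), 2475) = Add(Rational(-1811, 362), 2475) = Rational(894139, 362)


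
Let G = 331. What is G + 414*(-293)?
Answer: -120971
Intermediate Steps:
G + 414*(-293) = 331 + 414*(-293) = 331 - 121302 = -120971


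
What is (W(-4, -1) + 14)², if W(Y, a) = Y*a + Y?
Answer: 196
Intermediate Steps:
W(Y, a) = Y + Y*a
(W(-4, -1) + 14)² = (-4*(1 - 1) + 14)² = (-4*0 + 14)² = (0 + 14)² = 14² = 196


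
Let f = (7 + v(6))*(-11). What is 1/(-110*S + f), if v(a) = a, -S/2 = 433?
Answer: 1/95117 ≈ 1.0513e-5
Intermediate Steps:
S = -866 (S = -2*433 = -866)
f = -143 (f = (7 + 6)*(-11) = 13*(-11) = -143)
1/(-110*S + f) = 1/(-110*(-866) - 143) = 1/(95260 - 143) = 1/95117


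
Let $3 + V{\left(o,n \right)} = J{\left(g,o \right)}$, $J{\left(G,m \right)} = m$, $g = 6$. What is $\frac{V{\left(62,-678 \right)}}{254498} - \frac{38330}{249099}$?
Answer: $- \frac{9740211499}{63395197302} \approx -0.15364$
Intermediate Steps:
$V{\left(o,n \right)} = -3 + o$
$\frac{V{\left(62,-678 \right)}}{254498} - \frac{38330}{249099} = \frac{-3 + 62}{254498} - \frac{38330}{249099} = 59 \cdot \frac{1}{254498} - \frac{38330}{249099} = \frac{59}{254498} - \frac{38330}{249099} = - \frac{9740211499}{63395197302}$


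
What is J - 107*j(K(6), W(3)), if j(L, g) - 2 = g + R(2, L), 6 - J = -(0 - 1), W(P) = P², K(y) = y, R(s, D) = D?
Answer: -1814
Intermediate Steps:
J = 5 (J = 6 - (-1)*(0 - 1) = 6 - (-1)*(-1) = 6 - 1*1 = 6 - 1 = 5)
j(L, g) = 2 + L + g (j(L, g) = 2 + (g + L) = 2 + (L + g) = 2 + L + g)
J - 107*j(K(6), W(3)) = 5 - 107*(2 + 6 + 3²) = 5 - 107*(2 + 6 + 9) = 5 - 107*17 = 5 - 1819 = -1814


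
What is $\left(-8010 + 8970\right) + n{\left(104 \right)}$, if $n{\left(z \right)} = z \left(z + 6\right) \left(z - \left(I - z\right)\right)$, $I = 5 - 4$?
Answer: $2369040$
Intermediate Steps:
$I = 1$ ($I = 5 - 4 = 1$)
$n{\left(z \right)} = z \left(-1 + 2 z\right) \left(6 + z\right)$ ($n{\left(z \right)} = z \left(z + 6\right) \left(z + \left(z - 1\right)\right) = z \left(6 + z\right) \left(z + \left(z - 1\right)\right) = z \left(6 + z\right) \left(z + \left(-1 + z\right)\right) = z \left(6 + z\right) \left(-1 + 2 z\right) = z \left(-1 + 2 z\right) \left(6 + z\right)$)
$\left(-8010 + 8970\right) + n{\left(104 \right)} = \left(-8010 + 8970\right) + 104 \left(-6 + 2 \cdot 104^{2} + 11 \cdot 104\right) = 960 + 104 \left(-6 + 2 \cdot 10816 + 1144\right) = 960 + 104 \left(-6 + 21632 + 1144\right) = 960 + 104 \cdot 22770 = 960 + 2368080 = 2369040$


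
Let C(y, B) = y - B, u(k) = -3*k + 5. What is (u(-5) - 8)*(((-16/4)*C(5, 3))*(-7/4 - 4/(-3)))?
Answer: 40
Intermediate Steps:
u(k) = 5 - 3*k
(u(-5) - 8)*(((-16/4)*C(5, 3))*(-7/4 - 4/(-3))) = ((5 - 3*(-5)) - 8)*(((-16/4)*(5 - 1*3))*(-7/4 - 4/(-3))) = ((5 + 15) - 8)*(((-16*1/4)*(5 - 3))*(-7*1/4 - 4*(-1/3))) = (20 - 8)*((-4*2)*(-7/4 + 4/3)) = 12*(-8*(-5/12)) = 12*(10/3) = 40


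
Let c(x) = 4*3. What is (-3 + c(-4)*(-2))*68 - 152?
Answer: -1988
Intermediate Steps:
c(x) = 12
(-3 + c(-4)*(-2))*68 - 152 = (-3 + 12*(-2))*68 - 152 = (-3 - 24)*68 - 152 = -27*68 - 152 = -1836 - 152 = -1988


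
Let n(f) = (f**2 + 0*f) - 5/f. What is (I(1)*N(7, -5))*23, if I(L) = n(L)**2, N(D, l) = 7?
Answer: 2576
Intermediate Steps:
n(f) = f**2 - 5/f (n(f) = (f**2 + 0) - 5/f = f**2 - 5/f)
I(L) = (-5 + L**3)**2/L**2 (I(L) = ((-5 + L**3)/L)**2 = (-5 + L**3)**2/L**2)
(I(1)*N(7, -5))*23 = (((-5 + 1**3)**2/1**2)*7)*23 = ((1*(-5 + 1)**2)*7)*23 = ((1*(-4)**2)*7)*23 = ((1*16)*7)*23 = (16*7)*23 = 112*23 = 2576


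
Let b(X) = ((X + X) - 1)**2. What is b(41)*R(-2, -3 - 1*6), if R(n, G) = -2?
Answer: -13122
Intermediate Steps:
b(X) = (-1 + 2*X)**2 (b(X) = (2*X - 1)**2 = (-1 + 2*X)**2)
b(41)*R(-2, -3 - 1*6) = (-1 + 2*41)**2*(-2) = (-1 + 82)**2*(-2) = 81**2*(-2) = 6561*(-2) = -13122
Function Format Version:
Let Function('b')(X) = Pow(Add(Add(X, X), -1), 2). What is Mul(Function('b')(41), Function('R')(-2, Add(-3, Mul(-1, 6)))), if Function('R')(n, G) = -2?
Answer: -13122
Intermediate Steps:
Function('b')(X) = Pow(Add(-1, Mul(2, X)), 2) (Function('b')(X) = Pow(Add(Mul(2, X), -1), 2) = Pow(Add(-1, Mul(2, X)), 2))
Mul(Function('b')(41), Function('R')(-2, Add(-3, Mul(-1, 6)))) = Mul(Pow(Add(-1, Mul(2, 41)), 2), -2) = Mul(Pow(Add(-1, 82), 2), -2) = Mul(Pow(81, 2), -2) = Mul(6561, -2) = -13122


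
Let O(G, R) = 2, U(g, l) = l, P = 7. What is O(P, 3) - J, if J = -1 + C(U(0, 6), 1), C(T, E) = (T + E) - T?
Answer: 2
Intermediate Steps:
C(T, E) = E (C(T, E) = (E + T) - T = E)
J = 0 (J = -1 + 1 = 0)
O(P, 3) - J = 2 - 1*0 = 2 + 0 = 2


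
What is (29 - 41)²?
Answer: 144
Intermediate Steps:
(29 - 41)² = (-12)² = 144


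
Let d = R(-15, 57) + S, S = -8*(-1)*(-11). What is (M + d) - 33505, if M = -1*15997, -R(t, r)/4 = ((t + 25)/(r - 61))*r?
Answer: -49020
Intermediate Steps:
R(t, r) = -4*r*(25 + t)/(-61 + r) (R(t, r) = -4*(t + 25)/(r - 61)*r = -4*(25 + t)/(-61 + r)*r = -4*r*(25 + t)/(-61 + r))
M = -15997
S = -88 (S = 8*(-11) = -88)
d = 482 (d = -4*57*(25 - 15)/(-61 + 57) - 88 = -4*57*10/(-4) - 88 = -4*57*(-¼)*10 - 88 = 570 - 88 = 482)
(M + d) - 33505 = (-15997 + 482) - 33505 = -15515 - 33505 = -49020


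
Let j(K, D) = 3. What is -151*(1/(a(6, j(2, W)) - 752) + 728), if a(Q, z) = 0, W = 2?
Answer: -82665705/752 ≈ -1.0993e+5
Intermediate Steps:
-151*(1/(a(6, j(2, W)) - 752) + 728) = -151*(1/(0 - 752) + 728) = -151*(1/(-752) + 728) = -151*(-1/752 + 728) = -151*547455/752 = -82665705/752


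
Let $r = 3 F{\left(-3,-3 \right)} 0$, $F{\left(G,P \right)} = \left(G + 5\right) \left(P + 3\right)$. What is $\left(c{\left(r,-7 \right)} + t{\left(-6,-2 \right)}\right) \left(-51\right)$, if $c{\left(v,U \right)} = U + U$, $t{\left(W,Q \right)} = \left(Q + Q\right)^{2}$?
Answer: $-102$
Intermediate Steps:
$t{\left(W,Q \right)} = 4 Q^{2}$ ($t{\left(W,Q \right)} = \left(2 Q\right)^{2} = 4 Q^{2}$)
$F{\left(G,P \right)} = \left(3 + P\right) \left(5 + G\right)$ ($F{\left(G,P \right)} = \left(5 + G\right) \left(3 + P\right) = \left(3 + P\right) \left(5 + G\right)$)
$r = 0$ ($r = 3 \left(15 + 3 \left(-3\right) + 5 \left(-3\right) - -9\right) 0 = 3 \left(15 - 9 - 15 + 9\right) 0 = 3 \cdot 0 \cdot 0 = 0 \cdot 0 = 0$)
$c{\left(v,U \right)} = 2 U$
$\left(c{\left(r,-7 \right)} + t{\left(-6,-2 \right)}\right) \left(-51\right) = \left(2 \left(-7\right) + 4 \left(-2\right)^{2}\right) \left(-51\right) = \left(-14 + 4 \cdot 4\right) \left(-51\right) = \left(-14 + 16\right) \left(-51\right) = 2 \left(-51\right) = -102$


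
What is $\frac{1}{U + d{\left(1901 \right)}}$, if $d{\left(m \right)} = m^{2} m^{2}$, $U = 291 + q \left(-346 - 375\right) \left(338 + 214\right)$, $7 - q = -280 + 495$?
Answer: $\frac{1}{13059640450228} \approx 7.6572 \cdot 10^{-14}$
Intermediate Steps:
$q = -208$ ($q = 7 - \left(-280 + 495\right) = 7 - 215 = -208$)
$U = 82782627$ ($U = 291 - 208 \left(-346 - 375\right) \left(338 + 214\right) = 291 - 208 \left(\left(-721\right) 552\right) = 291 - -82782336 = 291 + 82782336 = 82782627$)
$d{\left(m \right)} = m^{4}$
$\frac{1}{U + d{\left(1901 \right)}} = \frac{1}{82782627 + 1901^{4}} = \frac{1}{82782627 + 13059557667601} = \frac{1}{13059640450228}$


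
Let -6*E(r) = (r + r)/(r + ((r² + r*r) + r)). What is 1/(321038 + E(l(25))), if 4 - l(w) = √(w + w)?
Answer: 288934230/92758876961879 - 30*√2/92758876961879 ≈ 3.1149e-6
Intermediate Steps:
l(w) = 4 - √2*√w (l(w) = 4 - √(w + w) = 4 - √(2*w) = 4 - √2*√w)
E(r) = -r/(3*(2*r + 2*r²)) (E(r) = -(r + r)/(6*(r + ((r² + r*r) + r))) = -2*r/(6*(r + ((r² + r²) + r))) = -2*r/(6*(r + (2*r² + r))) = -2*r/(6*(r + (r + 2*r²))) = -2*r/(6*(2*r + 2*r²)) = -r/(3*(2*r + 2*r²)))
1/(321038 + E(l(25))) = 1/(321038 - 1/(6 + 6*(4 - √2*√25))) = 1/(321038 - 1/(6 + 6*(4 - 1*√2*5))) = 1/(321038 - 1/(6 + 6*(4 - 5*√2))) = 1/(321038 - 1/(6 + (24 - 30*√2))) = 1/(321038 - 1/(30 - 30*√2))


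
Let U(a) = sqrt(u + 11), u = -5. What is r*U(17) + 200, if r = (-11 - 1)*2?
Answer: 200 - 24*sqrt(6) ≈ 141.21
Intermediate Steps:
U(a) = sqrt(6) (U(a) = sqrt(-5 + 11) = sqrt(6))
r = -24 (r = -12*2 = -24)
r*U(17) + 200 = -24*sqrt(6) + 200 = 200 - 24*sqrt(6)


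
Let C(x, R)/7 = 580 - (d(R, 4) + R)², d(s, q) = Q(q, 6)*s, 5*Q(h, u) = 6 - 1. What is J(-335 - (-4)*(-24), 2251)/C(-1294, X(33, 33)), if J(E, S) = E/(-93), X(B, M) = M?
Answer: -431/2458176 ≈ -0.00017533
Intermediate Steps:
Q(h, u) = 1 (Q(h, u) = (6 - 1)/5 = (⅕)*5 = 1)
d(s, q) = s (d(s, q) = 1*s = s)
C(x, R) = 4060 - 28*R² (C(x, R) = 7*(580 - (R + R)²) = 7*(580 - (2*R)²) = 7*(580 - 4*R²) = 4060 - 28*R²)
J(E, S) = -E/93 (J(E, S) = E*(-1/93) = -E/93)
J(-335 - (-4)*(-24), 2251)/C(-1294, X(33, 33)) = (-(-335 - (-4)*(-24))/93)/(4060 - 28*33²) = (-(-335 - 1*96)/93)/(4060 - 28*1089) = (-(-335 - 96)/93)/(4060 - 30492) = -1/93*(-431)/(-26432) = (431/93)*(-1/26432) = -431/2458176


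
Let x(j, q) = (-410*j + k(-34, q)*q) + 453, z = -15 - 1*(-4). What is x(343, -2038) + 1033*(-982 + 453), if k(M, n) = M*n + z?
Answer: -141881312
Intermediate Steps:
z = -11 (z = -15 + 4 = -11)
k(M, n) = -11 + M*n (k(M, n) = M*n - 11 = -11 + M*n)
x(j, q) = 453 - 410*j + q*(-11 - 34*q) (x(j, q) = (-410*j + (-11 - 34*q)*q) + 453 = (-410*j + q*(-11 - 34*q)) + 453 = 453 - 410*j + q*(-11 - 34*q))
x(343, -2038) + 1033*(-982 + 453) = (453 - 410*343 - 1*(-2038)*(11 + 34*(-2038))) + 1033*(-982 + 453) = (453 - 140630 - 1*(-2038)*(11 - 69292)) + 1033*(-529) = (453 - 140630 - 1*(-2038)*(-69281)) - 546457 = (453 - 140630 - 141194678) - 546457 = -141334855 - 546457 = -141881312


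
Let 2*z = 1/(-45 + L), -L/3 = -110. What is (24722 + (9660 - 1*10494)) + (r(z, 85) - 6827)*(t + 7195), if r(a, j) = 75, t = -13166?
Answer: 40340080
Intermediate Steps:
L = 330 (L = -3*(-110) = 330)
z = 1/570 (z = 1/(2*(-45 + 330)) = (1/2)/285 = (1/2)*(1/285) = 1/570 ≈ 0.0017544)
(24722 + (9660 - 1*10494)) + (r(z, 85) - 6827)*(t + 7195) = (24722 + (9660 - 1*10494)) + (75 - 6827)*(-13166 + 7195) = (24722 + (9660 - 10494)) - 6752*(-5971) = (24722 - 834) + 40316192 = 23888 + 40316192 = 40340080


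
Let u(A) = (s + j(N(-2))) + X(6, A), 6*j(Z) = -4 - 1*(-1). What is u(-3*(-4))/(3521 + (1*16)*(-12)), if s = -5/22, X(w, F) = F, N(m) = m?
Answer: 124/36619 ≈ 0.0033862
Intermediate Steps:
j(Z) = -½ (j(Z) = (-4 - 1*(-1))/6 = (-4 + 1)/6 = (⅙)*(-3) = -½)
s = -5/22 (s = -5*1/22 = -5/22 ≈ -0.22727)
u(A) = -8/11 + A (u(A) = (-5/22 - ½) + A = -8/11 + A)
u(-3*(-4))/(3521 + (1*16)*(-12)) = (-8/11 - 3*(-4))/(3521 + (1*16)*(-12)) = (-8/11 + 12)/(3521 + 16*(-12)) = 124/(11*(3521 - 192)) = (124/11)/3329 = (124/11)*(1/3329) = 124/36619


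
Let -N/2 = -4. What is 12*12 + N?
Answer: 152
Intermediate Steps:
N = 8 (N = -2*(-4) = 8)
12*12 + N = 12*12 + 8 = 144 + 8 = 152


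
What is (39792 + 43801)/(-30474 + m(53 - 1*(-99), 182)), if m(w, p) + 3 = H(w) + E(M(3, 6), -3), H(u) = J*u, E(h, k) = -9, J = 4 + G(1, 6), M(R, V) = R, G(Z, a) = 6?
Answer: -83593/28966 ≈ -2.8859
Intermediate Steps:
J = 10 (J = 4 + 6 = 10)
H(u) = 10*u
m(w, p) = -12 + 10*w (m(w, p) = -3 + (10*w - 9) = -3 + (-9 + 10*w) = -12 + 10*w)
(39792 + 43801)/(-30474 + m(53 - 1*(-99), 182)) = (39792 + 43801)/(-30474 + (-12 + 10*(53 - 1*(-99)))) = 83593/(-30474 + (-12 + 10*(53 + 99))) = 83593/(-30474 + (-12 + 10*152)) = 83593/(-30474 + (-12 + 1520)) = 83593/(-30474 + 1508) = 83593/(-28966) = 83593*(-1/28966) = -83593/28966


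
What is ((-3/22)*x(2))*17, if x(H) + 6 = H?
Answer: 102/11 ≈ 9.2727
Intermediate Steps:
x(H) = -6 + H
((-3/22)*x(2))*17 = ((-3/22)*(-6 + 2))*17 = (-3*1/22*(-4))*17 = -3/22*(-4)*17 = (6/11)*17 = 102/11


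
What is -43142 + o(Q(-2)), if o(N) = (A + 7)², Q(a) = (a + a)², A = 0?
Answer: -43093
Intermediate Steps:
Q(a) = 4*a² (Q(a) = (2*a)² = 4*a²)
o(N) = 49 (o(N) = (0 + 7)² = 7² = 49)
-43142 + o(Q(-2)) = -43142 + 49 = -43093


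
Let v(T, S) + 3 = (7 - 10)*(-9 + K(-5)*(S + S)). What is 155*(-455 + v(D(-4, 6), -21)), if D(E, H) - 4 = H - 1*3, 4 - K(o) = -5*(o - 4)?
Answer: -867535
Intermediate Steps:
K(o) = -16 + 5*o (K(o) = 4 - (-5)*(o - 4) = 4 - (-5)*(-4 + o) = 4 - (20 - 5*o) = 4 + (-20 + 5*o) = -16 + 5*o)
D(E, H) = 1 + H (D(E, H) = 4 + (H - 1*3) = 4 + (H - 3) = 4 + (-3 + H) = 1 + H)
v(T, S) = 24 + 246*S (v(T, S) = -3 + (7 - 10)*(-9 + (-16 + 5*(-5))*(S + S)) = -3 - 3*(-9 + (-16 - 25)*(2*S)) = -3 - 3*(-9 - 82*S) = -3 + (27 + 246*S) = 24 + 246*S)
155*(-455 + v(D(-4, 6), -21)) = 155*(-455 + (24 + 246*(-21))) = 155*(-455 + (24 - 5166)) = 155*(-455 - 5142) = 155*(-5597) = -867535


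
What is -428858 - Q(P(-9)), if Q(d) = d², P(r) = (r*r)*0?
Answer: -428858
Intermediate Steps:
P(r) = 0 (P(r) = r²*0 = 0)
-428858 - Q(P(-9)) = -428858 - 1*0² = -428858 - 1*0 = -428858 + 0 = -428858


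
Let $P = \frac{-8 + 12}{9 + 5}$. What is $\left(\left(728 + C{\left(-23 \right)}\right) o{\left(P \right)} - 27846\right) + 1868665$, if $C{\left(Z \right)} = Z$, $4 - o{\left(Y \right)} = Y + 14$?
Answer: $\frac{12834973}{7} \approx 1.8336 \cdot 10^{6}$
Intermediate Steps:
$P = \frac{2}{7}$ ($P = \frac{4}{14} = 4 \cdot \frac{1}{14} = \frac{2}{7} \approx 0.28571$)
$o{\left(Y \right)} = -10 - Y$ ($o{\left(Y \right)} = 4 - \left(Y + 14\right) = 4 - \left(14 + Y\right) = -10 - Y$)
$\left(\left(728 + C{\left(-23 \right)}\right) o{\left(P \right)} - 27846\right) + 1868665 = \left(\left(728 - 23\right) \left(-10 - \frac{2}{7}\right) - 27846\right) + 1868665 = \left(705 \left(-10 - \frac{2}{7}\right) - 27846\right) + 1868665 = \left(705 \left(- \frac{72}{7}\right) - 27846\right) + 1868665 = \left(- \frac{50760}{7} - 27846\right) + 1868665 = - \frac{245682}{7} + 1868665 = \frac{12834973}{7}$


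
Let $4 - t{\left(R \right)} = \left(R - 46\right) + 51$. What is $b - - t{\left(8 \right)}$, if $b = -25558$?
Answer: $-25567$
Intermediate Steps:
$t{\left(R \right)} = -1 - R$ ($t{\left(R \right)} = 4 - \left(\left(R - 46\right) + 51\right) = 4 - \left(\left(-46 + R\right) + 51\right) = 4 - \left(5 + R\right) = -1 - R$)
$b - - t{\left(8 \right)} = -25558 - - (-1 - 8) = -25558 - \left(-1\right) \left(-9\right) = -25558 - 9 = -25567$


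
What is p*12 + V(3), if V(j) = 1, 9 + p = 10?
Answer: 13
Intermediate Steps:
p = 1 (p = -9 + 10 = 1)
p*12 + V(3) = 1*12 + 1 = 12 + 1 = 13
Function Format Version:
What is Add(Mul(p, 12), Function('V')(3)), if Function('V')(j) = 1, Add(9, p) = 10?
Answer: 13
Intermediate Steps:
p = 1 (p = Add(-9, 10) = 1)
Add(Mul(p, 12), Function('V')(3)) = Add(Mul(1, 12), 1) = Add(12, 1) = 13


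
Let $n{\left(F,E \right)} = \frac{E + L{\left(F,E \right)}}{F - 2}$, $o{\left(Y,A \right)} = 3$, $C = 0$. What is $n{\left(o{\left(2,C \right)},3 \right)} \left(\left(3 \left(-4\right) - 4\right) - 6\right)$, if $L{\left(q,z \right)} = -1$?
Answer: $-44$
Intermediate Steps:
$n{\left(F,E \right)} = \frac{-1 + E}{-2 + F}$ ($n{\left(F,E \right)} = \frac{E - 1}{F - 2} = \frac{-1 + E}{-2 + F}$)
$n{\left(o{\left(2,C \right)},3 \right)} \left(\left(3 \left(-4\right) - 4\right) - 6\right) = \frac{-1 + 3}{-2 + 3} \left(\left(3 \left(-4\right) - 4\right) - 6\right) = 1^{-1} \cdot 2 \left(\left(-12 - 4\right) - 6\right) = 1 \cdot 2 \left(-16 - 6\right) = 2 \left(-22\right) = -44$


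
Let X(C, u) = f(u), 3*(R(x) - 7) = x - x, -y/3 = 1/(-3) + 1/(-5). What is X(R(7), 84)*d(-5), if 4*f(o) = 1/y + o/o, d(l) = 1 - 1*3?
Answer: -13/16 ≈ -0.81250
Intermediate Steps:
y = 8/5 (y = -3*(1/(-3) + 1/(-5)) = -3*(1*(-1/3) + 1*(-1/5)) = -3*(-1/3 - 1/5) = -3*(-8/15) = 8/5 ≈ 1.6000)
d(l) = -2 (d(l) = 1 - 3 = -2)
f(o) = 13/32 (f(o) = (1/(8/5) + o/o)/4 = (1*(5/8) + 1)/4 = (5/8 + 1)/4 = (1/4)*(13/8) = 13/32)
R(x) = 7 (R(x) = 7 + (x - x)/3 = 7 + (1/3)*0 = 7 + 0 = 7)
X(C, u) = 13/32
X(R(7), 84)*d(-5) = (13/32)*(-2) = -13/16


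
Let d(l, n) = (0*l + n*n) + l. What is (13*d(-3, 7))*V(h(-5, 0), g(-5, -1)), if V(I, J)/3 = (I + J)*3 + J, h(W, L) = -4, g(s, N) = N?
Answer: -28704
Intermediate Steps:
d(l, n) = l + n² (d(l, n) = (0 + n²) + l = n² + l = l + n²)
V(I, J) = 9*I + 12*J (V(I, J) = 3*((I + J)*3 + J) = 3*((3*I + 3*J) + J) = 3*(3*I + 4*J) = 9*I + 12*J)
(13*d(-3, 7))*V(h(-5, 0), g(-5, -1)) = (13*(-3 + 7²))*(9*(-4) + 12*(-1)) = (13*(-3 + 49))*(-36 - 12) = (13*46)*(-48) = 598*(-48) = -28704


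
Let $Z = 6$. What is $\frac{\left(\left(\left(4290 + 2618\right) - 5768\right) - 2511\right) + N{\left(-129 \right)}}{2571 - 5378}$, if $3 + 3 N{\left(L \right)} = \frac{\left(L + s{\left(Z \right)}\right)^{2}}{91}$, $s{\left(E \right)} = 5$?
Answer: $\frac{359180}{766311} \approx 0.46871$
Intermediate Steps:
$N{\left(L \right)} = -1 + \frac{\left(5 + L\right)^{2}}{273}$ ($N{\left(L \right)} = -1 + \frac{\left(L + 5\right)^{2} \cdot \frac{1}{91}}{3} = -1 + \frac{\left(5 + L\right)^{2} \cdot \frac{1}{91}}{3} = -1 + \frac{\frac{1}{91} \left(5 + L\right)^{2}}{3} = -1 + \frac{\left(5 + L\right)^{2}}{273}$)
$\frac{\left(\left(\left(4290 + 2618\right) - 5768\right) - 2511\right) + N{\left(-129 \right)}}{2571 - 5378} = \frac{\left(\left(\left(4290 + 2618\right) - 5768\right) - 2511\right) - \left(1 - \frac{\left(5 - 129\right)^{2}}{273}\right)}{2571 - 5378} = \frac{\left(\left(6908 - 5768\right) - 2511\right) - \left(1 - \frac{\left(-124\right)^{2}}{273}\right)}{-2807} = \left(\left(1140 - 2511\right) + \left(-1 + \frac{1}{273} \cdot 15376\right)\right) \left(- \frac{1}{2807}\right) = \left(-1371 + \left(-1 + \frac{15376}{273}\right)\right) \left(- \frac{1}{2807}\right) = \left(-1371 + \frac{15103}{273}\right) \left(- \frac{1}{2807}\right) = \left(- \frac{359180}{273}\right) \left(- \frac{1}{2807}\right) = \frac{359180}{766311}$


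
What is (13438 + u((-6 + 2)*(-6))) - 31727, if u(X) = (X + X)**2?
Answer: -15985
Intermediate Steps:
u(X) = 4*X**2 (u(X) = (2*X)**2 = 4*X**2)
(13438 + u((-6 + 2)*(-6))) - 31727 = (13438 + 4*((-6 + 2)*(-6))**2) - 31727 = (13438 + 4*(-4*(-6))**2) - 31727 = (13438 + 4*24**2) - 31727 = (13438 + 4*576) - 31727 = (13438 + 2304) - 31727 = 15742 - 31727 = -15985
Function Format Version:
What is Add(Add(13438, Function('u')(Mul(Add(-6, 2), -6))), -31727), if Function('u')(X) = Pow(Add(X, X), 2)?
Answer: -15985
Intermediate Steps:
Function('u')(X) = Mul(4, Pow(X, 2)) (Function('u')(X) = Pow(Mul(2, X), 2) = Mul(4, Pow(X, 2)))
Add(Add(13438, Function('u')(Mul(Add(-6, 2), -6))), -31727) = Add(Add(13438, Mul(4, Pow(Mul(Add(-6, 2), -6), 2))), -31727) = Add(Add(13438, Mul(4, Pow(Mul(-4, -6), 2))), -31727) = Add(Add(13438, Mul(4, Pow(24, 2))), -31727) = Add(Add(13438, Mul(4, 576)), -31727) = Add(Add(13438, 2304), -31727) = Add(15742, -31727) = -15985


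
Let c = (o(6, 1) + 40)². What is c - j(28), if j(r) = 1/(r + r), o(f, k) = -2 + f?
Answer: 108415/56 ≈ 1936.0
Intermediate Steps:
j(r) = 1/(2*r)
c = 1936 (c = ((-2 + 6) + 40)² = (4 + 40)² = 44² = 1936)
c - j(28) = 1936 - 1/(2*28) = 1936 - 1*1/56 = 1936 - 1/56 = 108415/56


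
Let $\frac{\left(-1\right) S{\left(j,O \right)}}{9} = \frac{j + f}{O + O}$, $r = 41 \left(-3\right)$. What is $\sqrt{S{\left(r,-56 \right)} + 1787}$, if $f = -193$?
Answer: $\frac{5 \sqrt{13811}}{14} \approx 41.971$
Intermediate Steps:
$r = -123$
$S{\left(j,O \right)} = - \frac{9 \left(-193 + j\right)}{2 O}$ ($S{\left(j,O \right)} = - 9 \frac{j - 193}{O + O} = - 9 \frac{-193 + j}{2 O} = - \frac{9 \left(-193 + j\right)}{2 O}$)
$\sqrt{S{\left(r,-56 \right)} + 1787} = \sqrt{\frac{9 \left(193 - -123\right)}{2 \left(-56\right)} + 1787} = \sqrt{\frac{9}{2} \left(- \frac{1}{56}\right) \left(193 + 123\right) + 1787} = \sqrt{\frac{9}{2} \left(- \frac{1}{56}\right) 316 + 1787} = \sqrt{- \frac{711}{28} + 1787} = \sqrt{\frac{49325}{28}} = \frac{5 \sqrt{13811}}{14}$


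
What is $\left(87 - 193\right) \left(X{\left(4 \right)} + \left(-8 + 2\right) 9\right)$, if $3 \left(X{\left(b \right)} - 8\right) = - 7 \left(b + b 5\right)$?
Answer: $10812$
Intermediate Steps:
$X{\left(b \right)} = 8 - 14 b$ ($X{\left(b \right)} = 8 + \frac{\left(-7\right) \left(b + b 5\right)}{3} = 8 + \frac{\left(-7\right) \left(b + 5 b\right)}{3} = 8 + \frac{\left(-7\right) 6 b}{3} = 8 + \frac{\left(-42\right) b}{3} = 8 - 14 b$)
$\left(87 - 193\right) \left(X{\left(4 \right)} + \left(-8 + 2\right) 9\right) = \left(87 - 193\right) \left(\left(8 - 56\right) + \left(-8 + 2\right) 9\right) = - 106 \left(\left(8 - 56\right) - 54\right) = - 106 \left(-48 - 54\right) = \left(-106\right) \left(-102\right) = 10812$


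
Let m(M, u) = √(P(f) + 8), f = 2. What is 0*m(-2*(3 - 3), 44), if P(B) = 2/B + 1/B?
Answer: 0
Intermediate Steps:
P(B) = 3/B (P(B) = 2/B + 1/B = 3/B)
m(M, u) = √38/2 (m(M, u) = √(3/2 + 8) = √(19/2) = √38/2)
0*m(-2*(3 - 3), 44) = 0*(√38/2) = 0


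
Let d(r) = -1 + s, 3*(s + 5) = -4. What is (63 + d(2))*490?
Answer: 81830/3 ≈ 27277.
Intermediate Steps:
s = -19/3 (s = -5 + (⅓)*(-4) = -5 - 4/3 = -19/3 ≈ -6.3333)
d(r) = -22/3 (d(r) = -1 - 19/3 = -22/3)
(63 + d(2))*490 = (63 - 22/3)*490 = (167/3)*490 = 81830/3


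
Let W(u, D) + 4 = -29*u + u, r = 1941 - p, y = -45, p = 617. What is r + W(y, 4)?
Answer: 2580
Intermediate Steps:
r = 1324 (r = 1941 - 1*617 = 1941 - 617 = 1324)
W(u, D) = -4 - 28*u (W(u, D) = -4 + (-29*u + u) = -4 - 28*u)
r + W(y, 4) = 1324 + (-4 - 28*(-45)) = 1324 + (-4 + 1260) = 1324 + 1256 = 2580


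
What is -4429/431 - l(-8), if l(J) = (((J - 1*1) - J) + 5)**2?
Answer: -11325/431 ≈ -26.276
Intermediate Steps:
l(J) = 16 (l(J) = (((J - 1) - J) + 5)**2 = (((-1 + J) - J) + 5)**2 = (-1 + 5)**2 = 4**2 = 16)
-4429/431 - l(-8) = -4429/431 - 1*16 = -4429*1/431 - 16 = -4429/431 - 16 = -11325/431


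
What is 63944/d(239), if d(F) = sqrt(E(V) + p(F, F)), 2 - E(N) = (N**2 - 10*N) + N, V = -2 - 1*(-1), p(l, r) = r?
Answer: 63944*sqrt(231)/231 ≈ 4207.2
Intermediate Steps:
V = -1 (V = -2 + 1 = -1)
E(N) = 2 - N**2 + 9*N (E(N) = 2 - ((N**2 - 10*N) + N) = 2 - (N**2 - 9*N) = 2 + (-N**2 + 9*N) = 2 - N**2 + 9*N)
d(F) = sqrt(-8 + F) (d(F) = sqrt((2 - 1*(-1)**2 + 9*(-1)) + F) = sqrt((2 - 1*1 - 9) + F) = sqrt((2 - 1 - 9) + F) = sqrt(-8 + F))
63944/d(239) = 63944/(sqrt(-8 + 239)) = 63944/(sqrt(231)) = 63944*(sqrt(231)/231) = 63944*sqrt(231)/231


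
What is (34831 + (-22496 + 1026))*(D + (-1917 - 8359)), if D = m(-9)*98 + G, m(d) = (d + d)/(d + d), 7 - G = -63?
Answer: -135052988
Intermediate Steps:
G = 70 (G = 7 - 1*(-63) = 7 + 63 = 70)
m(d) = 1 (m(d) = (2*d)/((2*d)) = (2*d)*(1/(2*d)) = 1)
D = 168 (D = 1*98 + 70 = 98 + 70 = 168)
(34831 + (-22496 + 1026))*(D + (-1917 - 8359)) = (34831 + (-22496 + 1026))*(168 + (-1917 - 8359)) = (34831 - 21470)*(168 - 10276) = 13361*(-10108) = -135052988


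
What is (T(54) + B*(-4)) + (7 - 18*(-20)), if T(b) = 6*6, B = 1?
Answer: 399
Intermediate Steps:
T(b) = 36
(T(54) + B*(-4)) + (7 - 18*(-20)) = (36 + 1*(-4)) + (7 - 18*(-20)) = (36 - 4) + (7 + 360) = 32 + 367 = 399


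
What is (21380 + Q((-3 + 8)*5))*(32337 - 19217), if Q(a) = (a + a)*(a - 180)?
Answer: 178825600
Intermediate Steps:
Q(a) = 2*a*(-180 + a) (Q(a) = (2*a)*(-180 + a) = 2*a*(-180 + a))
(21380 + Q((-3 + 8)*5))*(32337 - 19217) = (21380 + 2*((-3 + 8)*5)*(-180 + (-3 + 8)*5))*(32337 - 19217) = (21380 + 2*(5*5)*(-180 + 5*5))*13120 = (21380 + 2*25*(-180 + 25))*13120 = (21380 + 2*25*(-155))*13120 = (21380 - 7750)*13120 = 13630*13120 = 178825600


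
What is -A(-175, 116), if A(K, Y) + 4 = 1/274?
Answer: 1095/274 ≈ 3.9963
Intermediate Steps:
A(K, Y) = -1095/274 (A(K, Y) = -4 + 1/274 = -1095/274)
-A(-175, 116) = -1*(-1095/274) = 1095/274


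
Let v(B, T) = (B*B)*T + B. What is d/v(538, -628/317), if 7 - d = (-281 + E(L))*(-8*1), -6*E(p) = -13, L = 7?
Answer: 302101/77828694 ≈ 0.0038816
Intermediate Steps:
E(p) = 13/6 (E(p) = -1/6*(-13) = 13/6)
d = -6671/3 (d = 7 - (-281 + 13/6)*(-8*1) = 7 - (-1673)*(-8)/6 = 7 - 1*6692/3 = 7 - 6692/3 = -6671/3 ≈ -2223.7)
v(B, T) = B + T*B**2 (v(B, T) = B**2*T + B = T*B**2 + B = B + T*B**2)
d/v(538, -628/317) = -6671*1/(538*(1 + 538*(-628/317)))/3 = -6671*1/(538*(1 - 337864/317))/3 = -6671/(3*(538*(-337547/317))) = -6671/(3*(-181600286/317)) = -6671/3*(-317/181600286) = 302101/77828694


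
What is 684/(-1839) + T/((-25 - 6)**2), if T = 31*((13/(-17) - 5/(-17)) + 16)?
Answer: 41676/323051 ≈ 0.12901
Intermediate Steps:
T = 8184/17 (T = 31*((13*(-1/17) - 5*(-1/17)) + 16) = 31*((-13/17 + 5/17) + 16) = 31*(-8/17 + 16) = 31*(264/17) = 8184/17 ≈ 481.41)
684/(-1839) + T/((-25 - 6)**2) = 684/(-1839) + 8184/(17*((-25 - 6)**2)) = 684*(-1/1839) + 8184/(17*((-31)**2)) = -228/613 + (8184/17)/961 = -228/613 + (8184/17)*(1/961) = -228/613 + 264/527 = 41676/323051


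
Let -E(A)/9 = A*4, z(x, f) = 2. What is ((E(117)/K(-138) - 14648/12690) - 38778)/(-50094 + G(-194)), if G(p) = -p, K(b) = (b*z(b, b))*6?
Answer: 11317729399/14564313000 ≈ 0.77709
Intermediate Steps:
E(A) = -36*A (E(A) = -9*A*4 = -36*A)
K(b) = 12*b (K(b) = (b*2)*6 = (2*b)*6 = 12*b)
((E(117)/K(-138) - 14648/12690) - 38778)/(-50094 + G(-194)) = (((-36*117)/((12*(-138))) - 14648/12690) - 38778)/(-50094 - 1*(-194)) = ((-4212/(-1656) - 14648*1/12690) - 38778)/(-50094 + 194) = ((-4212*(-1/1656) - 7324/6345) - 38778)/(-49900) = ((117/46 - 7324/6345) - 38778)*(-1/49900) = (405461/291870 - 38778)*(-1/49900) = -11317729399/291870*(-1/49900) = 11317729399/14564313000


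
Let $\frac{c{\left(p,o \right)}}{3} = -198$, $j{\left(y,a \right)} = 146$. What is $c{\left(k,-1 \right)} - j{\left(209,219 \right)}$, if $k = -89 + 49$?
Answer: $-740$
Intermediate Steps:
$k = -40$
$c{\left(p,o \right)} = -594$ ($c{\left(p,o \right)} = 3 \left(-198\right) = -594$)
$c{\left(k,-1 \right)} - j{\left(209,219 \right)} = -594 - 146 = -740$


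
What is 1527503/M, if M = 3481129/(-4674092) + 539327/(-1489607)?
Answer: -10635331534897195532/7706378142387 ≈ -1.3801e+6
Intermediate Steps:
M = -7706378142387/6962560161844 (M = 3481129*(-1/4674092) + 539327*(-1/1489607) = -3481129/4674092 - 539327/1489607 = -7706378142387/6962560161844 ≈ -1.1068)
1527503/M = 1527503/(-7706378142387/6962560161844) = 1527503*(-6962560161844/7706378142387) = -10635331534897195532/7706378142387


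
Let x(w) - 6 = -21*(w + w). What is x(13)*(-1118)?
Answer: 603720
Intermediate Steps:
x(w) = 6 - 42*w (x(w) = 6 - 21*(w + w) = 6 - 42*w)
x(13)*(-1118) = (6 - 42*13)*(-1118) = (6 - 546)*(-1118) = -540*(-1118) = 603720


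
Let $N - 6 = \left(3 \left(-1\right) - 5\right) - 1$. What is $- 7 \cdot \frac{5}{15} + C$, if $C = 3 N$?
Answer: $- \frac{34}{3} \approx -11.333$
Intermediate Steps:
$N = -3$ ($N = 6 + \left(\left(3 \left(-1\right) - 5\right) - 1\right) = 6 - 9 = -3$)
$C = -9$ ($C = 3 \left(-3\right) = -9$)
$- 7 \cdot \frac{5}{15} + C = - 7 \cdot \frac{5}{15} - 9 = - 7 \cdot 5 \cdot \frac{1}{15} - 9 = \left(-7\right) \frac{1}{3} - 9 = - \frac{7}{3} - 9 = - \frac{34}{3}$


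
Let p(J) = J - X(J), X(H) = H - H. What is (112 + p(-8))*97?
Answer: 10088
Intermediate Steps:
X(H) = 0
p(J) = J (p(J) = J - 1*0 = J + 0 = J)
(112 + p(-8))*97 = (112 - 8)*97 = 104*97 = 10088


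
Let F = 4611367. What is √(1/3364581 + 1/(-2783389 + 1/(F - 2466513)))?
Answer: I*√309125601033750018050489596145/2231824909125574345 ≈ 0.00024912*I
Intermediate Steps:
√(1/3364581 + 1/(-2783389 + 1/(F - 2466513))) = √(1/3364581 + 1/(-2783389 + 1/(4611367 - 2466513))) = √(1/3364581 + 1/(-2783389 + 1/2144854)) = √(1/3364581 + 1/(-5969963030205/2144854)) = √(1/3364581 - 2144854/5969963030205) = √(-138507998441/2231824909125574345) = I*√309125601033750018050489596145/2231824909125574345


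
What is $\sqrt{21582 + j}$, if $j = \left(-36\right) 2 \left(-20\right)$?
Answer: $3 \sqrt{2558} \approx 151.73$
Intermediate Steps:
$j = 1440$ ($j = \left(-72\right) \left(-20\right) = 1440$)
$\sqrt{21582 + j} = \sqrt{21582 + 1440} = \sqrt{23022} = 3 \sqrt{2558}$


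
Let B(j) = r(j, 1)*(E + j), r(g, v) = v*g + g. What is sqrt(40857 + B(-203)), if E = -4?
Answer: sqrt(124899) ≈ 353.41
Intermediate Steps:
r(g, v) = g + g*v (r(g, v) = g*v + g = g + g*v)
B(j) = 2*j*(-4 + j) (B(j) = (j*(1 + 1))*(-4 + j) = (j*2)*(-4 + j) = (2*j)*(-4 + j) = 2*j*(-4 + j))
sqrt(40857 + B(-203)) = sqrt(40857 + 2*(-203)*(-4 - 203)) = sqrt(40857 + 2*(-203)*(-207)) = sqrt(40857 + 84042) = sqrt(124899)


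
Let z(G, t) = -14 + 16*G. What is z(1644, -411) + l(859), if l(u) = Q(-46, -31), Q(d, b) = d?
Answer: 26244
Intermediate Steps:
l(u) = -46
z(1644, -411) + l(859) = (-14 + 16*1644) - 46 = (-14 + 26304) - 46 = 26290 - 46 = 26244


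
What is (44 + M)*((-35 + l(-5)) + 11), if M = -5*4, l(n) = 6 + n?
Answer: -552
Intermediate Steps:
M = -20
(44 + M)*((-35 + l(-5)) + 11) = (44 - 20)*((-35 + (6 - 5)) + 11) = 24*((-35 + 1) + 11) = 24*(-34 + 11) = 24*(-23) = -552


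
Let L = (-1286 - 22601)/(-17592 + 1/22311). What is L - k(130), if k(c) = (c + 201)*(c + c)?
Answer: -33777596309803/392495111 ≈ -86059.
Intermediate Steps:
L = 532942857/392495111 (L = -23887/(-17592 + 1/22311) = -23887/(-392495111/22311) = -23887*(-22311/392495111) = 532942857/392495111 ≈ 1.3578)
k(c) = 2*c*(201 + c) (k(c) = (201 + c)*(2*c) = 2*c*(201 + c))
L - k(130) = 532942857/392495111 - 2*130*(201 + 130) = 532942857/392495111 - 2*130*331 = 532942857/392495111 - 1*86060 = 532942857/392495111 - 86060 = -33777596309803/392495111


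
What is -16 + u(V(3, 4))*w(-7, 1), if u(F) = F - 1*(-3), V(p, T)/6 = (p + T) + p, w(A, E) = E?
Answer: 47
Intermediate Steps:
V(p, T) = 6*T + 12*p (V(p, T) = 6*((p + T) + p) = 6*((T + p) + p) = 6*(T + 2*p) = 6*T + 12*p)
u(F) = 3 + F (u(F) = F + 3 = 3 + F)
-16 + u(V(3, 4))*w(-7, 1) = -16 + (3 + (6*4 + 12*3))*1 = -16 + (3 + (24 + 36))*1 = -16 + (3 + 60)*1 = -16 + 63*1 = -16 + 63 = 47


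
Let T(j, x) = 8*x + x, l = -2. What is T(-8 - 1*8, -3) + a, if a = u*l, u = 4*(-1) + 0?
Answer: -19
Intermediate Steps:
T(j, x) = 9*x
u = -4 (u = -4 + 0 = -4)
a = 8 (a = -4*(-2) = 8)
T(-8 - 1*8, -3) + a = 9*(-3) + 8 = -27 + 8 = -19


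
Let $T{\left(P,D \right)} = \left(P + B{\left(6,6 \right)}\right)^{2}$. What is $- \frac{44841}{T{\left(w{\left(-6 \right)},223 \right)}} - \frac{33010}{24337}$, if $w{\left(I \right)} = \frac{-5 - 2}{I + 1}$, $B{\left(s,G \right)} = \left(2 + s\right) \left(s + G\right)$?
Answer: $- \frac{35111334115}{5771981953} \approx -6.0831$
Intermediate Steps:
$B{\left(s,G \right)} = \left(2 + s\right) \left(G + s\right)$
$w{\left(I \right)} = - \frac{7}{1 + I}$
$T{\left(P,D \right)} = \left(96 + P\right)^{2}$ ($T{\left(P,D \right)} = \left(P + \left(6^{2} + 2 \cdot 6 + 2 \cdot 6 + 6 \cdot 6\right)\right)^{2} = \left(P + \left(36 + 12 + 12 + 36\right)\right)^{2} = \left(P + 96\right)^{2} = \left(96 + P\right)^{2}$)
$- \frac{44841}{T{\left(w{\left(-6 \right)},223 \right)}} - \frac{33010}{24337} = - \frac{44841}{\left(96 - \frac{7}{1 - 6}\right)^{2}} - \frac{33010}{24337} = - \frac{44841}{\left(96 - \frac{7}{-5}\right)^{2}} - \frac{33010}{24337} = - \frac{44841}{\left(96 - - \frac{7}{5}\right)^{2}} - \frac{33010}{24337} = - \frac{44841}{\left(96 + \frac{7}{5}\right)^{2}} - \frac{33010}{24337} = - \frac{44841}{\left(\frac{487}{5}\right)^{2}} - \frac{33010}{24337} = - \frac{44841}{\frac{237169}{25}} - \frac{33010}{24337} = \left(-44841\right) \frac{25}{237169} - \frac{33010}{24337} = - \frac{1121025}{237169} - \frac{33010}{24337} = - \frac{35111334115}{5771981953}$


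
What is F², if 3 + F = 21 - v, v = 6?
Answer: 144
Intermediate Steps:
F = 12 (F = -3 + (21 - 1*6) = -3 + (21 - 6) = -3 + 15 = 12)
F² = 12² = 144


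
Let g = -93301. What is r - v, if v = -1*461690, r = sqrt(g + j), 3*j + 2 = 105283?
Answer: 461690 + I*sqrt(523866)/3 ≈ 4.6169e+5 + 241.26*I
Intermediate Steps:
j = 105281/3 (j = -2/3 + (1/3)*105283 = -2/3 + 105283/3 = 105281/3 ≈ 35094.)
r = I*sqrt(523866)/3 (r = sqrt(-93301 + 105281/3) = sqrt(-174622/3) = I*sqrt(523866)/3 ≈ 241.26*I)
v = -461690
r - v = I*sqrt(523866)/3 - 1*(-461690) = I*sqrt(523866)/3 + 461690 = 461690 + I*sqrt(523866)/3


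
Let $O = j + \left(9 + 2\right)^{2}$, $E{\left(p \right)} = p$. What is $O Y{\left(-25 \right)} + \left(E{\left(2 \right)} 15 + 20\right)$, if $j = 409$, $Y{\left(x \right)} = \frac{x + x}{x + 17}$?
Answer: $\frac{6725}{2} \approx 3362.5$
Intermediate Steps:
$Y{\left(x \right)} = \frac{2 x}{17 + x}$
$O = 530$ ($O = 409 + \left(9 + 2\right)^{2} = 409 + 11^{2} = 409 + 121 = 530$)
$O Y{\left(-25 \right)} + \left(E{\left(2 \right)} 15 + 20\right) = 530 \cdot 2 \left(-25\right) \frac{1}{17 - 25} + \left(2 \cdot 15 + 20\right) = 530 \cdot 2 \left(-25\right) \frac{1}{-8} + \left(30 + 20\right) = 530 \cdot 2 \left(-25\right) \left(- \frac{1}{8}\right) + 50 = 530 \cdot \frac{25}{4} + 50 = \frac{6625}{2} + 50 = \frac{6725}{2}$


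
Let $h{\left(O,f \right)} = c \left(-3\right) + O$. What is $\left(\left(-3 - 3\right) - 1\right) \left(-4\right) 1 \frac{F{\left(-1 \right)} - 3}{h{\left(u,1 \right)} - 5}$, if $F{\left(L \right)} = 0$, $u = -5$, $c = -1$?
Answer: $12$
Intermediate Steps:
$h{\left(O,f \right)} = 3 + O$ ($h{\left(O,f \right)} = \left(-1\right) \left(-3\right) + O = 3 + O$)
$\left(\left(-3 - 3\right) - 1\right) \left(-4\right) 1 \frac{F{\left(-1 \right)} - 3}{h{\left(u,1 \right)} - 5} = \left(\left(-3 - 3\right) - 1\right) \left(-4\right) 1 \frac{0 - 3}{\left(3 - 5\right) - 5} = \left(\left(-3 - 3\right) - 1\right) \left(-4\right) 1 \left(- \frac{3}{-2 - 5}\right) = \left(-6 - 1\right) \left(-4\right) 1 \left(- \frac{3}{-7}\right) = \left(-7\right) \left(-4\right) 1 \left(\left(-3\right) \left(- \frac{1}{7}\right)\right) = 28 \cdot 1 \cdot \frac{3}{7} = 28 \cdot \frac{3}{7} = 12$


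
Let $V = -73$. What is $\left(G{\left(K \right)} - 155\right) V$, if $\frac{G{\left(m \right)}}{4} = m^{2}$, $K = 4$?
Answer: $6643$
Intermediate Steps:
$G{\left(m \right)} = 4 m^{2}$
$\left(G{\left(K \right)} - 155\right) V = \left(4 \cdot 4^{2} - 155\right) \left(-73\right) = \left(4 \cdot 16 - 155\right) \left(-73\right) = \left(64 - 155\right) \left(-73\right) = \left(-91\right) \left(-73\right) = 6643$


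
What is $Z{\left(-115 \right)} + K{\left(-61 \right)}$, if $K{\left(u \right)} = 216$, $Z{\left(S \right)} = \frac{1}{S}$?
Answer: $\frac{24839}{115} \approx 215.99$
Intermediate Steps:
$Z{\left(-115 \right)} + K{\left(-61 \right)} = \frac{1}{-115} + 216 = - \frac{1}{115} + 216 = \frac{24839}{115}$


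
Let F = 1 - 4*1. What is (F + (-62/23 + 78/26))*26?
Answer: -1612/23 ≈ -70.087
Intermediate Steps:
F = -3 (F = 1 - 4 = -3)
(F + (-62/23 + 78/26))*26 = (-3 + (-62/23 + 78/26))*26 = (-3 + (-62*1/23 + 78*(1/26)))*26 = (-3 + (-62/23 + 3))*26 = (-3 + 7/23)*26 = -62/23*26 = -1612/23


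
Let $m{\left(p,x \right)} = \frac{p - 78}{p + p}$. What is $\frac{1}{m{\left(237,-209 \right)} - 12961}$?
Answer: $- \frac{158}{2047785} \approx -7.7157 \cdot 10^{-5}$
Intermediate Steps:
$m{\left(p,x \right)} = \frac{-78 + p}{2 p}$
$\frac{1}{m{\left(237,-209 \right)} - 12961} = \frac{1}{\frac{-78 + 237}{2 \cdot 237} - 12961} = \frac{1}{\frac{1}{2} \cdot \frac{1}{237} \cdot 159 - 12961} = \frac{1}{\frac{53}{158} - 12961} = \frac{1}{- \frac{2047785}{158}} = - \frac{158}{2047785}$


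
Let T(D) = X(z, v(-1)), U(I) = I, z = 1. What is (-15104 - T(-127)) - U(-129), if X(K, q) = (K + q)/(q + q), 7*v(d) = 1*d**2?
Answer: -14979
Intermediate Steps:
v(d) = d**2/7 (v(d) = (1*d**2)/7 = d**2/7)
X(K, q) = (K + q)/(2*q) (X(K, q) = (K + q)/((2*q)) = (K + q)*(1/(2*q)) = (K + q)/(2*q))
T(D) = 4 (T(D) = (1 + (1/7)*(-1)**2)/(2*(((1/7)*(-1)**2))) = (1 + (1/7)*1)/(2*(((1/7)*1))) = (1 + 1/7)/(2*(1/7)) = (1/2)*7*(8/7) = 4)
(-15104 - T(-127)) - U(-129) = (-15104 - 1*4) - 1*(-129) = (-15104 - 4) + 129 = -15108 + 129 = -14979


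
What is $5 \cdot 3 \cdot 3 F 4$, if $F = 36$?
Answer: $6480$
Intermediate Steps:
$5 \cdot 3 \cdot 3 F 4 = 5 \cdot 3 \cdot 3 \cdot 36 \cdot 4 = 15 \cdot 3 \cdot 36 \cdot 4 = 45 \cdot 36 \cdot 4 = 1620 \cdot 4 = 6480$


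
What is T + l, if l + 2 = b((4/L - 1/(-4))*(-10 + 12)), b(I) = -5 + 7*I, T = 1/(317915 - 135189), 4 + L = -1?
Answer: -6715178/456815 ≈ -14.700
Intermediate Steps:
L = -5 (L = -4 - 1 = -5)
T = 1/182726 ≈ 5.4727e-6
l = -147/10 (l = -2 + (-5 + 7*((4/(-5) - 1/(-4))*(-10 + 12))) = -2 + (-5 + 7*((4*(-1/5) - 1*(-1/4))*2)) = -2 + (-5 + 7*((-4/5 + 1/4)*2)) = -2 + (-5 + 7*(-11/20*2)) = -2 + (-5 + 7*(-11/10)) = -2 + (-5 - 77/10) = -2 - 127/10 = -147/10 ≈ -14.700)
T + l = 1/182726 - 147/10 = -6715178/456815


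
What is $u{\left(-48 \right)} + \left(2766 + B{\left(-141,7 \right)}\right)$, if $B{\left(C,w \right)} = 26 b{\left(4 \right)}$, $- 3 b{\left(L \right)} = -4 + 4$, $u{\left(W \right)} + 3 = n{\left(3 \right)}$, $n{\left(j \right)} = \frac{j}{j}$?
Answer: $2764$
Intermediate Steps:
$n{\left(j \right)} = 1$
$u{\left(W \right)} = -2$ ($u{\left(W \right)} = -3 + 1 = -2$)
$b{\left(L \right)} = 0$ ($b{\left(L \right)} = - \frac{-4 + 4}{3} = \left(- \frac{1}{3}\right) 0 = 0$)
$B{\left(C,w \right)} = 0$ ($B{\left(C,w \right)} = 26 \cdot 0 = 0$)
$u{\left(-48 \right)} + \left(2766 + B{\left(-141,7 \right)}\right) = -2 + \left(2766 + 0\right) = -2 + 2766 = 2764$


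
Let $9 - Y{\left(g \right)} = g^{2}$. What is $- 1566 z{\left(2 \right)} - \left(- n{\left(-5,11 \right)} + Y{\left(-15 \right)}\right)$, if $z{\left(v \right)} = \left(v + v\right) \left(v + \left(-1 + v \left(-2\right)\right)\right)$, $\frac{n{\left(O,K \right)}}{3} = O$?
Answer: $18993$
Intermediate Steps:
$n{\left(O,K \right)} = 3 O$
$Y{\left(g \right)} = 9 - g^{2}$
$z{\left(v \right)} = 2 v \left(-1 - v\right)$ ($z{\left(v \right)} = 2 v \left(v - \left(1 + 2 v\right)\right) = 2 v \left(-1 - v\right)$)
$- 1566 z{\left(2 \right)} - \left(- n{\left(-5,11 \right)} + Y{\left(-15 \right)}\right) = - 1566 \left(\left(-2\right) 2 \left(1 + 2\right)\right) + \left(3 \left(-5\right) - \left(9 - \left(-15\right)^{2}\right)\right) = - 1566 \left(\left(-2\right) 2 \cdot 3\right) - \left(24 - 225\right) = \left(-1566\right) \left(-12\right) - -201 = 18792 - -201 = 18792 + \left(-15 + 216\right) = 18792 + 201 = 18993$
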